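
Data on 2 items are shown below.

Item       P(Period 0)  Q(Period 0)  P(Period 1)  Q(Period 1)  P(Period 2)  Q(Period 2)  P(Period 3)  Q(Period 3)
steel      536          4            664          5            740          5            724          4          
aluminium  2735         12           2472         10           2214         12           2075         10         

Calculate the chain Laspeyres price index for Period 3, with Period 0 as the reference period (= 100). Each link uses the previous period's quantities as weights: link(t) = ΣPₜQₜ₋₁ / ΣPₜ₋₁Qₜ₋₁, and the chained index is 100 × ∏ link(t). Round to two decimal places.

80.27

Link Period 0→Period 1:
ΣP(Period 1)Q(Period 0) = 664×4 + 2472×12 = 2656 + 29664 = 32320
ΣP(Period 0)Q(Period 0) = 536×4 + 2735×12 = 2144 + 32820 = 34964
link = 32320/34964 = 0.924379
Link Period 1→Period 2:
ΣP(Period 2)Q(Period 1) = 740×5 + 2214×10 = 3700 + 22140 = 25840
ΣP(Period 1)Q(Period 1) = 664×5 + 2472×10 = 3320 + 24720 = 28040
link = 25840/28040 = 0.921541
Link Period 2→Period 3:
ΣP(Period 3)Q(Period 2) = 724×5 + 2075×12 = 3620 + 24900 = 28520
ΣP(Period 2)Q(Period 2) = 740×5 + 2214×12 = 3700 + 26568 = 30268
link = 28520/30268 = 0.942249
Chained index = 100 × 0.924379 × 0.921541 × 0.942249 = 80.2658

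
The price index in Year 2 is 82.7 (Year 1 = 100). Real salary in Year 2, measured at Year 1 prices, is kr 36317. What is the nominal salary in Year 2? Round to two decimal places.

Nominal = Real × (Index/100) = 36317 × (82.7/100)
        = 36317 × 0.827 = 30034.1590

30034.16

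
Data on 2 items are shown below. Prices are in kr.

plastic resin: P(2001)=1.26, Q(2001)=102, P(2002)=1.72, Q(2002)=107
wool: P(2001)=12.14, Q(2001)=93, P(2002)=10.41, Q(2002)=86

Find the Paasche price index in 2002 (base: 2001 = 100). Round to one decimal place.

Paasche price index uses current-period quantities as weights.
ΣP(2002)·Q(2002) = 1.72×107 + 10.41×86 = 184.04 + 895.26 = 1079.3
ΣP(2001)·Q(2002) = 1.26×107 + 12.14×86 = 134.82 + 1044.04 = 1178.86
Index = 1079.3 / 1178.86 × 100 = 91.5546

91.6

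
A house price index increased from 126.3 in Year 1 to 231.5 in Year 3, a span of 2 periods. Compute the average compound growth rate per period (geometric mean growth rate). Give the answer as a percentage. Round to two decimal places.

Growth factor = (231.5/126.3)^(1/2) = (1.832937)^(1/2) = 1.353860
Growth rate = 1.353860 − 1 = 0.353860 = 35.3860%

35.39%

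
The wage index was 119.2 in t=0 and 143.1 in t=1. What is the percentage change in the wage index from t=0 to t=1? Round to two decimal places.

Change = (143.1 − 119.2) / 119.2 × 100
       = 23.9 / 119.2 × 100 = 20.0503%

20.05%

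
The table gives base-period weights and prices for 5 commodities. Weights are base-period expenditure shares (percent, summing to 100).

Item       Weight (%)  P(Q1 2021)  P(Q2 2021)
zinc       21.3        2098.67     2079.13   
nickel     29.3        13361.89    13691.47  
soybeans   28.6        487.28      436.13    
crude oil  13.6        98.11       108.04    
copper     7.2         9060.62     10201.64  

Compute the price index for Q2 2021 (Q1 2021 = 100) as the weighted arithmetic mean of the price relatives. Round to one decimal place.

zinc: 21.3 × (2079.13/2098.67) = 21.3 × 0.990689 = 21.1017
nickel: 29.3 × (13691.47/13361.89) = 29.3 × 1.024666 = 30.0227
soybeans: 28.6 × (436.13/487.28) = 28.6 × 0.895030 = 25.5978
crude oil: 13.6 × (108.04/98.11) = 13.6 × 1.101213 = 14.9765
copper: 7.2 × (10201.64/9060.62) = 7.2 × 1.125932 = 8.1067
Index = Σ wᵢ·(p₁ᵢ/p₀ᵢ) = 21.1017 + 30.0227 + 25.5978 + 14.9765 + 8.1067 = 99.8054

99.8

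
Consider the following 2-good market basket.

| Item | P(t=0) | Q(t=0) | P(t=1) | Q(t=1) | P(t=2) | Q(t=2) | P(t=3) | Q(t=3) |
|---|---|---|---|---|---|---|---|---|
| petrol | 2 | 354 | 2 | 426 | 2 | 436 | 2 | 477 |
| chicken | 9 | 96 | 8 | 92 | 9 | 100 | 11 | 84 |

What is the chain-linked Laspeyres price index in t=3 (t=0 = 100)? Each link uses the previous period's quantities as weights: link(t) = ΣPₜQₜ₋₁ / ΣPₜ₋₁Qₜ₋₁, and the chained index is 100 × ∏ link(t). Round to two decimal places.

110.54

Link t=0→t=1:
ΣP(t=1)Q(t=0) = 2×354 + 8×96 = 708 + 768 = 1476
ΣP(t=0)Q(t=0) = 2×354 + 9×96 = 708 + 864 = 1572
link = 1476/1572 = 0.938931
Link t=1→t=2:
ΣP(t=2)Q(t=1) = 2×426 + 9×92 = 852 + 828 = 1680
ΣP(t=1)Q(t=1) = 2×426 + 8×92 = 852 + 736 = 1588
link = 1680/1588 = 1.057935
Link t=2→t=3:
ΣP(t=3)Q(t=2) = 2×436 + 11×100 = 872 + 1100 = 1972
ΣP(t=2)Q(t=2) = 2×436 + 9×100 = 872 + 900 = 1772
link = 1972/1772 = 1.112867
Chained index = 100 × 0.938931 × 1.057935 × 1.112867 = 110.5442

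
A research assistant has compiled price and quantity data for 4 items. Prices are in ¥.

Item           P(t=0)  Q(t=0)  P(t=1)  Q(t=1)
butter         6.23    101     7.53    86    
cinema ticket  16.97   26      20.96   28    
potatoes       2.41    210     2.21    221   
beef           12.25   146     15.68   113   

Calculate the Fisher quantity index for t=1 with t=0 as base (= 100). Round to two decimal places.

Laspeyres component (base-period weights):
ΣP(t=0)Q(t=1) = 6.23×86 + 16.97×28 + 2.41×221 + 12.25×113 = 535.78 + 475.16 + 532.61 + 1384.25 = 2927.8
ΣP(t=0)Q(t=0) = 6.23×101 + 16.97×26 + 2.41×210 + 12.25×146 = 629.23 + 441.22 + 506.1 + 1788.5 = 3365.05
L = 2927.8 / 3365.05 × 100 = 87.0061
Paasche component (current-period weights):
ΣP(t=1)Q(t=1) = 7.53×86 + 20.96×28 + 2.21×221 + 15.68×113 = 647.58 + 586.88 + 488.41 + 1771.84 = 3494.71
ΣP(t=1)Q(t=0) = 7.53×101 + 20.96×26 + 2.21×210 + 15.68×146 = 760.53 + 544.96 + 464.1 + 2289.28 = 4058.87
P = 3494.71 / 4058.87 × 100 = 86.1006
Fisher = √(L × P) = √(87.0061 × 86.1006) = 86.5522

86.55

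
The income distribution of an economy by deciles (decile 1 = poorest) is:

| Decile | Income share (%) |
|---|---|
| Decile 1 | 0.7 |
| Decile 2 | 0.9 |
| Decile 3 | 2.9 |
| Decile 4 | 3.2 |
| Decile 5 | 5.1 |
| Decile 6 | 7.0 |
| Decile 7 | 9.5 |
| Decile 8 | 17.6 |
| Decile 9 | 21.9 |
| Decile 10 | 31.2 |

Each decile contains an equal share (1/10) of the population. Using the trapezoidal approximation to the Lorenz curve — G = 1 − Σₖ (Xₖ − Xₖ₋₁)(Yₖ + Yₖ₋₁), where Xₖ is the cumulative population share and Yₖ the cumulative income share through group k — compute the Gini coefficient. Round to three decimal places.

0.516

Cumulative income shares Yₖ: 0.0070, 0.0160, 0.0450, 0.0770, 0.1280, 0.1980, 0.2930, 0.4690, 0.6880, 1.0000
Σ (Xₖ−Xₖ₋₁)(Yₖ+Yₖ₋₁) = (1/10)(0.0070+0.0000) + (1/10)(0.0160+0.0070) + (1/10)(0.0450+0.0160) + (1/10)(0.0770+0.0450) + (1/10)(0.1280+0.0770) + (1/10)(0.1980+0.1280) + (1/10)(0.2930+0.1980) + (1/10)(0.4690+0.2930) + (1/10)(0.6880+0.4690) + (1/10)(1.0000+0.6880)
  = 0.0007 + 0.0023 + 0.0061 + 0.0122 + 0.0205 + 0.0326 + 0.0491 + 0.0762 + 0.1157 + 0.1688 = 0.4842
G = 1 − 0.4842 = 0.5158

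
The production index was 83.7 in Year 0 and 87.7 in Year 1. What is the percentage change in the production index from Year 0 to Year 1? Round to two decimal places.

4.78%

Change = (87.7 − 83.7) / 83.7 × 100
       = 4.0 / 83.7 × 100 = 4.7790%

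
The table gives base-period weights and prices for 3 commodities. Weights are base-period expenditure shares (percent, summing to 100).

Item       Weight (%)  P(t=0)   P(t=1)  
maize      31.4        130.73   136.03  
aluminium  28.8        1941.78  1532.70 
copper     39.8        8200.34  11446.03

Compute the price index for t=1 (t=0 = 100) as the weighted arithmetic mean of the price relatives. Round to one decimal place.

111.0

maize: 31.4 × (136.03/130.73) = 31.4 × 1.040542 = 32.6730
aluminium: 28.8 × (1532.70/1941.78) = 28.8 × 0.789327 = 22.7326
copper: 39.8 × (11446.03/8200.34) = 39.8 × 1.395799 = 55.5528
Index = Σ wᵢ·(p₁ᵢ/p₀ᵢ) = 32.6730 + 22.7326 + 55.5528 = 110.9585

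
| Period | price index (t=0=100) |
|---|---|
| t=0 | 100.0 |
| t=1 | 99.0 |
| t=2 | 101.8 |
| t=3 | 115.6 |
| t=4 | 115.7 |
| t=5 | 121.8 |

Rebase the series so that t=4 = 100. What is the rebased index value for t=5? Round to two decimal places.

Rebased(t=5) = 121.8 / 115.7 × 100 = 105.2723

105.27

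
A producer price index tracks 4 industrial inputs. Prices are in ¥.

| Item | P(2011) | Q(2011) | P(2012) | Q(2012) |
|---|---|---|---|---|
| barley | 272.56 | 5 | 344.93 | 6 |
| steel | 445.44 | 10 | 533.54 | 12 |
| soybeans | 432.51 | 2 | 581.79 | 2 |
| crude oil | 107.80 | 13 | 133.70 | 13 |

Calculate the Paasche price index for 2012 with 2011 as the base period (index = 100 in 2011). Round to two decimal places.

Paasche price index uses current-period quantities as weights.
ΣP(2012)·Q(2012) = 344.93×6 + 533.54×12 + 581.79×2 + 133.70×13 = 2069.58 + 6402.48 + 1163.58 + 1738.1 = 11373.74
ΣP(2011)·Q(2012) = 272.56×6 + 445.44×12 + 432.51×2 + 107.80×13 = 1635.36 + 5345.28 + 865.02 + 1401.4 = 9247.06
Index = 11373.74 / 9247.06 × 100 = 122.9984

123.00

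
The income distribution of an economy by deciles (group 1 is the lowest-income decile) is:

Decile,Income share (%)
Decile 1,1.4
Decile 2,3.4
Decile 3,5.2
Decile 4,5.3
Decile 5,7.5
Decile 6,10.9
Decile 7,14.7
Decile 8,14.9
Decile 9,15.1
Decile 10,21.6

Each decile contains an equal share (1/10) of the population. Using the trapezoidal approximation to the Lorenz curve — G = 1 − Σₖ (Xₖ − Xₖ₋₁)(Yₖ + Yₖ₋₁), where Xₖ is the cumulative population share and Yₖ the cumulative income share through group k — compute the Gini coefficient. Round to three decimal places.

Cumulative income shares Yₖ: 0.0140, 0.0480, 0.1000, 0.1530, 0.2280, 0.3370, 0.4840, 0.6330, 0.7840, 1.0000
Σ (Xₖ−Xₖ₋₁)(Yₖ+Yₖ₋₁) = (1/10)(0.0140+0.0000) + (1/10)(0.0480+0.0140) + (1/10)(0.1000+0.0480) + (1/10)(0.1530+0.1000) + (1/10)(0.2280+0.1530) + (1/10)(0.3370+0.2280) + (1/10)(0.4840+0.3370) + (1/10)(0.6330+0.4840) + (1/10)(0.7840+0.6330) + (1/10)(1.0000+0.7840)
  = 0.0014 + 0.0062 + 0.0148 + 0.0253 + 0.0381 + 0.0565 + 0.0821 + 0.1117 + 0.1417 + 0.1784 = 0.6562
G = 1 − 0.6562 = 0.3438

0.344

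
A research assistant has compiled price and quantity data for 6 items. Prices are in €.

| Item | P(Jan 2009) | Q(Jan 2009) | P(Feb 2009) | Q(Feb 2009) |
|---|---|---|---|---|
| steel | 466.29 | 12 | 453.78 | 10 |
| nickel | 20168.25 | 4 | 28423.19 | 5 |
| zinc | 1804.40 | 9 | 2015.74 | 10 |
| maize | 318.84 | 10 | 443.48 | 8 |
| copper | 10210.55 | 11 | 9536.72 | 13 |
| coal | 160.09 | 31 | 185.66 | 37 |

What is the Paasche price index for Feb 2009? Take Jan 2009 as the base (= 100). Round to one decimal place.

113.8

Paasche price index uses current-period quantities as weights.
ΣP(Feb 2009)·Q(Feb 2009) = 453.78×10 + 28423.19×5 + 2015.74×10 + 443.48×8 + 9536.72×13 + 185.66×37 = 4537.8 + 142115.95 + 20157.4 + 3547.84 + 123977.36 + 6869.42 = 301205.77
ΣP(Jan 2009)·Q(Feb 2009) = 466.29×10 + 20168.25×5 + 1804.40×10 + 318.84×8 + 10210.55×13 + 160.09×37 = 4662.9 + 100841.25 + 18044 + 2550.72 + 132737.15 + 5923.33 = 264759.35
Index = 301205.77 / 264759.35 × 100 = 113.7659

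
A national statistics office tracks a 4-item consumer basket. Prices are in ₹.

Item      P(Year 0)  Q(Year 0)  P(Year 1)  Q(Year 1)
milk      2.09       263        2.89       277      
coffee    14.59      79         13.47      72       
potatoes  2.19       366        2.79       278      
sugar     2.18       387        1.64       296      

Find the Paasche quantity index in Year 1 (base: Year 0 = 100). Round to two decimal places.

87.11

Paasche quantity index uses current-period prices as weights.
ΣP(Year 1)·Q(Year 1) = 2.89×277 + 13.47×72 + 2.79×278 + 1.64×296 = 800.53 + 969.84 + 775.62 + 485.44 = 3031.43
ΣP(Year 1)·Q(Year 0) = 2.89×263 + 13.47×79 + 2.79×366 + 1.64×387 = 760.07 + 1064.13 + 1021.14 + 634.68 = 3480.02
Index = 3031.43 / 3480.02 × 100 = 87.1096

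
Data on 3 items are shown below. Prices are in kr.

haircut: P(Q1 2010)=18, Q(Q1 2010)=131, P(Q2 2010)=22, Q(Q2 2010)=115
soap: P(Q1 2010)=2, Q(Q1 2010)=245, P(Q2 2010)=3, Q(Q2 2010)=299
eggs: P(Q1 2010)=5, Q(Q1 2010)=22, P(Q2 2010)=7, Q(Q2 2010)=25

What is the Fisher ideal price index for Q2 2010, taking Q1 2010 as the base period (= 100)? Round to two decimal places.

128.22

Laspeyres component (base-period weights):
ΣP(Q2 2010)Q(Q1 2010) = 22×131 + 3×245 + 7×22 = 2882 + 735 + 154 = 3771
ΣP(Q1 2010)Q(Q1 2010) = 18×131 + 2×245 + 5×22 = 2358 + 490 + 110 = 2958
L = 3771 / 2958 × 100 = 127.4848
Paasche component (current-period weights):
ΣP(Q2 2010)Q(Q2 2010) = 22×115 + 3×299 + 7×25 = 2530 + 897 + 175 = 3602
ΣP(Q1 2010)Q(Q2 2010) = 18×115 + 2×299 + 5×25 = 2070 + 598 + 125 = 2793
P = 3602 / 2793 × 100 = 128.9653
Fisher = √(L × P) = √(127.4848 × 128.9653) = 128.2229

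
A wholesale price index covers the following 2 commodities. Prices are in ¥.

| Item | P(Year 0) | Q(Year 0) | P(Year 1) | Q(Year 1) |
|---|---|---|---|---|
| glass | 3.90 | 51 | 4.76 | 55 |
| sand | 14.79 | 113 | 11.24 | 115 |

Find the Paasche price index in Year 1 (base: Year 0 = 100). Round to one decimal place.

81.2

Paasche price index uses current-period quantities as weights.
ΣP(Year 1)·Q(Year 1) = 4.76×55 + 11.24×115 = 261.8 + 1292.6 = 1554.4
ΣP(Year 0)·Q(Year 1) = 3.90×55 + 14.79×115 = 214.5 + 1700.85 = 1915.35
Index = 1554.4 / 1915.35 × 100 = 81.1549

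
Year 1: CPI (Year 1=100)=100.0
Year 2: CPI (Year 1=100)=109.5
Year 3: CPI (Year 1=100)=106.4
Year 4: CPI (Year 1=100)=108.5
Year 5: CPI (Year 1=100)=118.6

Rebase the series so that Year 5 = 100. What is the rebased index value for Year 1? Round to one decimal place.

Rebased(Year 1) = 100.0 / 118.6 × 100 = 84.3170

84.3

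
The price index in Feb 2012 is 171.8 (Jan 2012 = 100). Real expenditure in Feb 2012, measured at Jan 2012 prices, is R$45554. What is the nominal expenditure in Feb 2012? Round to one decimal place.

Nominal = Real × (Index/100) = 45554 × (171.8/100)
        = 45554 × 1.718 = 78261.7720

78261.8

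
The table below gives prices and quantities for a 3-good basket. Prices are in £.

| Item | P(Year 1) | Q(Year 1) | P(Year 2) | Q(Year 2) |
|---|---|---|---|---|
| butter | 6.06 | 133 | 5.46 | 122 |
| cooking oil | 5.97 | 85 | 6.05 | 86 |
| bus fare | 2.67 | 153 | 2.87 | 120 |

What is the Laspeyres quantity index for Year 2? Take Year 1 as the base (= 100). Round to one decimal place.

Laspeyres quantity index uses base-period prices as weights.
ΣP(Year 1)·Q(Year 2) = 6.06×122 + 5.97×86 + 2.67×120 = 739.32 + 513.42 + 320.4 = 1573.14
ΣP(Year 1)·Q(Year 1) = 6.06×133 + 5.97×85 + 2.67×153 = 805.98 + 507.45 + 408.51 = 1721.94
Index = 1573.14 / 1721.94 × 100 = 91.3586

91.4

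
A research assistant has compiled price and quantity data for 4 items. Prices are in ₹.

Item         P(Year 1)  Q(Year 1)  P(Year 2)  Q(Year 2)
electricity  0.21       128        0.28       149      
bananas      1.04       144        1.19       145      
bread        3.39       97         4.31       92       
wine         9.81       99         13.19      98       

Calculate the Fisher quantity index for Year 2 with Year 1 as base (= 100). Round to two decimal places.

98.56

Laspeyres component (base-period weights):
ΣP(Year 1)Q(Year 2) = 0.21×149 + 1.04×145 + 3.39×92 + 9.81×98 = 31.29 + 150.8 + 311.88 + 961.38 = 1455.35
ΣP(Year 1)Q(Year 1) = 0.21×128 + 1.04×144 + 3.39×97 + 9.81×99 = 26.88 + 149.76 + 328.83 + 971.19 = 1476.66
L = 1455.35 / 1476.66 × 100 = 98.5569
Paasche component (current-period weights):
ΣP(Year 2)Q(Year 2) = 0.28×149 + 1.19×145 + 4.31×92 + 13.19×98 = 41.72 + 172.55 + 396.52 + 1292.62 = 1903.41
ΣP(Year 2)Q(Year 1) = 0.28×128 + 1.19×144 + 4.31×97 + 13.19×99 = 35.84 + 171.36 + 418.07 + 1305.81 = 1931.08
P = 1903.41 / 1931.08 × 100 = 98.5671
Fisher = √(L × P) = √(98.5569 × 98.5671) = 98.5620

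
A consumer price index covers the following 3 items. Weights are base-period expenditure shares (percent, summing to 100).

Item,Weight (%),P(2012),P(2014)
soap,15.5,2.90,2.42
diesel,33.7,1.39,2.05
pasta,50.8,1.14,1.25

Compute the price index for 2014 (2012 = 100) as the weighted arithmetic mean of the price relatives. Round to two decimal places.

118.34

soap: 15.5 × (2.42/2.90) = 15.5 × 0.834483 = 12.9345
diesel: 33.7 × (2.05/1.39) = 33.7 × 1.474820 = 49.7014
pasta: 50.8 × (1.25/1.14) = 50.8 × 1.096491 = 55.7018
Index = Σ wᵢ·(p₁ᵢ/p₀ᵢ) = 12.9345 + 49.7014 + 55.7018 = 118.3377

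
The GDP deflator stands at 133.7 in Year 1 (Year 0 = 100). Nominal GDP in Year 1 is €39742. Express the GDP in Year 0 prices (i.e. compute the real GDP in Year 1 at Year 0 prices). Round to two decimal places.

Real = Nominal ÷ (Index/100) = 39742 ÷ (133.7/100)
     = 39742 ÷ 1.337 = 29724.7569

29724.76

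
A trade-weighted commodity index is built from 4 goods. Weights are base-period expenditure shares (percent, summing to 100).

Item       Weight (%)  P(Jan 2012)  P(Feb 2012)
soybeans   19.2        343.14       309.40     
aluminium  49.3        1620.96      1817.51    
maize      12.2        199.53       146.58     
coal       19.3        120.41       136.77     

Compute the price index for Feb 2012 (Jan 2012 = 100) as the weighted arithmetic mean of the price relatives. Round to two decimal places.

soybeans: 19.2 × (309.40/343.14) = 19.2 × 0.901673 = 17.3121
aluminium: 49.3 × (1817.51/1620.96) = 49.3 × 1.121255 = 55.2779
maize: 12.2 × (146.58/199.53) = 12.2 × 0.734626 = 8.9624
coal: 19.3 × (136.77/120.41) = 19.3 × 1.135869 = 21.9223
Index = Σ wᵢ·(p₁ᵢ/p₀ᵢ) = 17.3121 + 55.2779 + 8.9624 + 21.9223 = 103.4747

103.47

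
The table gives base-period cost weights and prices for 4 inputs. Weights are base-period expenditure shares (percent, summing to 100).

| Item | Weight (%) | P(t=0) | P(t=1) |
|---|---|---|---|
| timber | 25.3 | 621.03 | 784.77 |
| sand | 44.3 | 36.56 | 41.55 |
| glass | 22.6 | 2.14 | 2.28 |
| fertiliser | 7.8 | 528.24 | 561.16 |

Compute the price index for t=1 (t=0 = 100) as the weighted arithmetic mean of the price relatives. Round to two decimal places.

timber: 25.3 × (784.77/621.03) = 25.3 × 1.263659 = 31.9706
sand: 44.3 × (41.55/36.56) = 44.3 × 1.136488 = 50.3464
glass: 22.6 × (2.28/2.14) = 22.6 × 1.065421 = 24.0785
fertiliser: 7.8 × (561.16/528.24) = 7.8 × 1.062320 = 8.2861
Index = Σ wᵢ·(p₁ᵢ/p₀ᵢ) = 31.9706 + 50.3464 + 24.0785 + 8.2861 = 114.6816

114.68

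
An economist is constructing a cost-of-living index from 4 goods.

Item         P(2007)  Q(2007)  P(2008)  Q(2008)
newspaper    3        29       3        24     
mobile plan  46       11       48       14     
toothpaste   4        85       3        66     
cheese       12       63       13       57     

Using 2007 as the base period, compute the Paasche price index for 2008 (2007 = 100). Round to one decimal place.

Paasche price index uses current-period quantities as weights.
ΣP(2008)·Q(2008) = 3×24 + 48×14 + 3×66 + 13×57 = 72 + 672 + 198 + 741 = 1683
ΣP(2007)·Q(2008) = 3×24 + 46×14 + 4×66 + 12×57 = 72 + 644 + 264 + 684 = 1664
Index = 1683 / 1664 × 100 = 101.1418

101.1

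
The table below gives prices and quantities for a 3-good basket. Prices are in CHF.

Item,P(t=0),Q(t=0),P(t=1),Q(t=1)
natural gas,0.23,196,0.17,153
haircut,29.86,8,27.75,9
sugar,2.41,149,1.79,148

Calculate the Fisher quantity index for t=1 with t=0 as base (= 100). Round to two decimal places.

Laspeyres component (base-period weights):
ΣP(t=0)Q(t=1) = 0.23×153 + 29.86×9 + 2.41×148 = 35.19 + 268.74 + 356.68 = 660.61
ΣP(t=0)Q(t=0) = 0.23×196 + 29.86×8 + 2.41×149 = 45.08 + 238.88 + 359.09 = 643.05
L = 660.61 / 643.05 × 100 = 102.7307
Paasche component (current-period weights):
ΣP(t=1)Q(t=1) = 0.17×153 + 27.75×9 + 1.79×148 = 26.01 + 249.75 + 264.92 = 540.68
ΣP(t=1)Q(t=0) = 0.17×196 + 27.75×8 + 1.79×149 = 33.32 + 222 + 266.71 = 522.03
P = 540.68 / 522.03 × 100 = 103.5726
Fisher = √(L × P) = √(102.7307 × 103.5726) = 103.1508

103.15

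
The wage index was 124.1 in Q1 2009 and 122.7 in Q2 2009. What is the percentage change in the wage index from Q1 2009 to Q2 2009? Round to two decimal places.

-1.13%

Change = (122.7 − 124.1) / 124.1 × 100
       = -1.4 / 124.1 × 100 = -1.1281%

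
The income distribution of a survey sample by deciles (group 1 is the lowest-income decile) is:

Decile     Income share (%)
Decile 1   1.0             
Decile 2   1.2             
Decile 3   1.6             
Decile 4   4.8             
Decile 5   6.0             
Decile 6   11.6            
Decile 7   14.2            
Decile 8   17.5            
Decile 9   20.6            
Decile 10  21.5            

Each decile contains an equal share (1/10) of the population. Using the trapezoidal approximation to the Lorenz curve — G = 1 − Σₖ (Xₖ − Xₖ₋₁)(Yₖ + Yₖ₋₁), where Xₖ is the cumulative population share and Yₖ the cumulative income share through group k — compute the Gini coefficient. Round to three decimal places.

0.434

Cumulative income shares Yₖ: 0.0100, 0.0220, 0.0380, 0.0860, 0.1460, 0.2620, 0.4040, 0.5790, 0.7850, 1.0000
Σ (Xₖ−Xₖ₋₁)(Yₖ+Yₖ₋₁) = (1/10)(0.0100+0.0000) + (1/10)(0.0220+0.0100) + (1/10)(0.0380+0.0220) + (1/10)(0.0860+0.0380) + (1/10)(0.1460+0.0860) + (1/10)(0.2620+0.1460) + (1/10)(0.4040+0.2620) + (1/10)(0.5790+0.4040) + (1/10)(0.7850+0.5790) + (1/10)(1.0000+0.7850)
  = 0.0010 + 0.0032 + 0.0060 + 0.0124 + 0.0232 + 0.0408 + 0.0666 + 0.0983 + 0.1364 + 0.1785 = 0.5664
G = 1 − 0.5664 = 0.4336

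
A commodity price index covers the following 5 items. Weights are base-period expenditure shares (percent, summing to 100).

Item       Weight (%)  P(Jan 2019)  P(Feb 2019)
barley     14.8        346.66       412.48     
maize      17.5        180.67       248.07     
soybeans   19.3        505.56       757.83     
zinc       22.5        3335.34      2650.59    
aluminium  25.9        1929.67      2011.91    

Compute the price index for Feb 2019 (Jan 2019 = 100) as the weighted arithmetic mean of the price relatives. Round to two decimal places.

barley: 14.8 × (412.48/346.66) = 14.8 × 1.189869 = 17.6101
maize: 17.5 × (248.07/180.67) = 17.5 × 1.373056 = 24.0285
soybeans: 19.3 × (757.83/505.56) = 19.3 × 1.498991 = 28.9305
zinc: 22.5 × (2650.59/3335.34) = 22.5 × 0.794699 = 17.8807
aluminium: 25.9 × (2011.91/1929.67) = 25.9 × 1.042619 = 27.0038
Index = Σ wᵢ·(p₁ᵢ/p₀ᵢ) = 17.6101 + 24.0285 + 28.9305 + 17.8807 + 27.0038 = 115.4536

115.45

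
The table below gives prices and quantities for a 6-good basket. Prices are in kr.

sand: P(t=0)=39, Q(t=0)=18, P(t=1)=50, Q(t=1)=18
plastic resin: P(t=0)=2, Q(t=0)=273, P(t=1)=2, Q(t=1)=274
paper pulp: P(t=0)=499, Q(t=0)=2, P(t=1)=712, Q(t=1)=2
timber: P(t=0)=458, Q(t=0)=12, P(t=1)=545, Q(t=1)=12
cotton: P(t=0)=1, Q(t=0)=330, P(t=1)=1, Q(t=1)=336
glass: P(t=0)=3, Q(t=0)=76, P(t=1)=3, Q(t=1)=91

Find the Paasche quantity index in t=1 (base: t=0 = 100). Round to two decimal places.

100.53

Paasche quantity index uses current-period prices as weights.
ΣP(t=1)·Q(t=1) = 50×18 + 2×274 + 712×2 + 545×12 + 1×336 + 3×91 = 900 + 548 + 1424 + 6540 + 336 + 273 = 10021
ΣP(t=1)·Q(t=0) = 50×18 + 2×273 + 712×2 + 545×12 + 1×330 + 3×76 = 900 + 546 + 1424 + 6540 + 330 + 228 = 9968
Index = 10021 / 9968 × 100 = 100.5317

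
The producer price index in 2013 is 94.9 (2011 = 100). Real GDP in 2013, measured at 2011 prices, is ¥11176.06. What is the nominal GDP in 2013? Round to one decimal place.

10606.1

Nominal = Real × (Index/100) = 11176.06 × (94.9/100)
        = 11176.06 × 0.949 = 10606.0809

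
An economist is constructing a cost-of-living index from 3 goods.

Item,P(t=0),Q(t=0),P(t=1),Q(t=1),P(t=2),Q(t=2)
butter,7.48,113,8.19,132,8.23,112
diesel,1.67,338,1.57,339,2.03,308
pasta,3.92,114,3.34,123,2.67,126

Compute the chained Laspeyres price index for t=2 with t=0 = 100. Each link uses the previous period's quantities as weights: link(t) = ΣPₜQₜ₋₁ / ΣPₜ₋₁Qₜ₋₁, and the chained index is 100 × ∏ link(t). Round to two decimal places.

102.79

Link t=0→t=1:
ΣP(t=1)Q(t=0) = 8.19×113 + 1.57×338 + 3.34×114 = 925.47 + 530.66 + 380.76 = 1836.89
ΣP(t=0)Q(t=0) = 7.48×113 + 1.67×338 + 3.92×114 = 845.24 + 564.46 + 446.88 = 1856.58
link = 1836.89/1856.58 = 0.989394
Link t=1→t=2:
ΣP(t=2)Q(t=1) = 8.23×132 + 2.03×339 + 2.67×123 = 1086.36 + 688.17 + 328.41 = 2102.94
ΣP(t=1)Q(t=1) = 8.19×132 + 1.57×339 + 3.34×123 = 1081.08 + 532.23 + 410.82 = 2024.13
link = 2102.94/2024.13 = 1.038935
Chained index = 100 × 0.989394 × 1.038935 = 102.7917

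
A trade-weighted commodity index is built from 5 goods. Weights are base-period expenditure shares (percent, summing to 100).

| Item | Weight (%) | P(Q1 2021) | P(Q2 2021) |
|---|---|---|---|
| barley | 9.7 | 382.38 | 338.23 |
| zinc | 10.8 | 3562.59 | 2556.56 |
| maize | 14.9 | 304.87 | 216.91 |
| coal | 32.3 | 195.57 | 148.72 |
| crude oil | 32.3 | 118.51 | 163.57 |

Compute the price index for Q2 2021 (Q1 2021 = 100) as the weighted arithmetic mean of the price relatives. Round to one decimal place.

96.1

barley: 9.7 × (338.23/382.38) = 9.7 × 0.884539 = 8.5800
zinc: 10.8 × (2556.56/3562.59) = 10.8 × 0.717613 = 7.7502
maize: 14.9 × (216.91/304.87) = 14.9 × 0.711484 = 10.6011
coal: 32.3 × (148.72/195.57) = 32.3 × 0.760444 = 24.5623
crude oil: 32.3 × (163.57/118.51) = 32.3 × 1.380221 = 44.5811
Index = Σ wᵢ·(p₁ᵢ/p₀ᵢ) = 8.5800 + 7.7502 + 10.6011 + 24.5623 + 44.5811 = 96.0748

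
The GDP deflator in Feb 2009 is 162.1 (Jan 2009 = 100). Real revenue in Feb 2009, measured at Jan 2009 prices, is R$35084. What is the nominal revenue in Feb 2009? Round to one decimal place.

56871.2

Nominal = Real × (Index/100) = 35084 × (162.1/100)
        = 35084 × 1.621 = 56871.1640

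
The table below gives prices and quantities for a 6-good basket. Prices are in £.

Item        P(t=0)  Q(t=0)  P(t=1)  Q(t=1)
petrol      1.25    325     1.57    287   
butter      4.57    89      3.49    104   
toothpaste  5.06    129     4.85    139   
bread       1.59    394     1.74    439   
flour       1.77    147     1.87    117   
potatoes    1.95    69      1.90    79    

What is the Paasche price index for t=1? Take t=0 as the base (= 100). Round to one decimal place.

100.9

Paasche price index uses current-period quantities as weights.
ΣP(t=1)·Q(t=1) = 1.57×287 + 3.49×104 + 4.85×139 + 1.74×439 + 1.87×117 + 1.90×79 = 450.59 + 362.96 + 674.15 + 763.86 + 218.79 + 150.1 = 2620.45
ΣP(t=0)·Q(t=1) = 1.25×287 + 4.57×104 + 5.06×139 + 1.59×439 + 1.77×117 + 1.95×79 = 358.75 + 475.28 + 703.34 + 698.01 + 207.09 + 154.05 = 2596.52
Index = 2620.45 / 2596.52 × 100 = 100.9216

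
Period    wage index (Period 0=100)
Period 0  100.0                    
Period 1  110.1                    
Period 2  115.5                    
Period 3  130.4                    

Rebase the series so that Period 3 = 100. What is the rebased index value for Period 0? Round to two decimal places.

76.69

Rebased(Period 0) = 100.0 / 130.4 × 100 = 76.6871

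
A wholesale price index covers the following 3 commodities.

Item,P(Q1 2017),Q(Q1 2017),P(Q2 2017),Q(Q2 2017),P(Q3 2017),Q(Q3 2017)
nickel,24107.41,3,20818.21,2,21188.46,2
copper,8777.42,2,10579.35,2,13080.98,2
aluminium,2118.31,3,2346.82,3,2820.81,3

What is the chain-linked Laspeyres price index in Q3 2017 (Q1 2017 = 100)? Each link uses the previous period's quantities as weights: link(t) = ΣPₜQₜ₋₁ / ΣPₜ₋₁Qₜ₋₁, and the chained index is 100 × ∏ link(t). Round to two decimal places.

103.87

Link Q1 2017→Q2 2017:
ΣP(Q2 2017)Q(Q1 2017) = 20818.21×3 + 10579.35×2 + 2346.82×3 = 62454.63 + 21158.7 + 7040.46 = 90653.79
ΣP(Q1 2017)Q(Q1 2017) = 24107.41×3 + 8777.42×2 + 2118.31×3 = 72322.23 + 17554.84 + 6354.93 = 96232
link = 90653.79/96232 = 0.942034
Link Q2 2017→Q3 2017:
ΣP(Q3 2017)Q(Q2 2017) = 21188.46×2 + 13080.98×2 + 2820.81×3 = 42376.92 + 26161.96 + 8462.43 = 77001.31
ΣP(Q2 2017)Q(Q2 2017) = 20818.21×2 + 10579.35×2 + 2346.82×3 = 41636.42 + 21158.7 + 7040.46 = 69835.58
link = 77001.31/69835.58 = 1.102609
Chained index = 100 × 0.942034 × 1.102609 = 103.8694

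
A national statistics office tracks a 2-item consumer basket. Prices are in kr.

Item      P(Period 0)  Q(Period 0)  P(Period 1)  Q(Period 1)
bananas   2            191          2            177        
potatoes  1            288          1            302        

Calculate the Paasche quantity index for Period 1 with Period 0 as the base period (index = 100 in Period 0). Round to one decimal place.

97.9

Paasche quantity index uses current-period prices as weights.
ΣP(Period 1)·Q(Period 1) = 2×177 + 1×302 = 354 + 302 = 656
ΣP(Period 1)·Q(Period 0) = 2×191 + 1×288 = 382 + 288 = 670
Index = 656 / 670 × 100 = 97.9104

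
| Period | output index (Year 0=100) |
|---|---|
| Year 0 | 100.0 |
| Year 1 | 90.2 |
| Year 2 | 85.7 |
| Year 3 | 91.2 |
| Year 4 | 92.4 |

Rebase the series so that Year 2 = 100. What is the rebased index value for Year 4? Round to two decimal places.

Rebased(Year 4) = 92.4 / 85.7 × 100 = 107.8180

107.82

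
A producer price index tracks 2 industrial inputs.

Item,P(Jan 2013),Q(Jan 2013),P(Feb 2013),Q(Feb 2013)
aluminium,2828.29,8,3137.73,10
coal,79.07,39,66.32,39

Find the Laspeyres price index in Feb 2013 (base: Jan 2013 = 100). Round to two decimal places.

Laspeyres price index uses base-period quantities as weights.
ΣP(Feb 2013)·Q(Jan 2013) = 3137.73×8 + 66.32×39 = 25101.84 + 2586.48 = 27688.32
ΣP(Jan 2013)·Q(Jan 2013) = 2828.29×8 + 79.07×39 = 22626.32 + 3083.73 = 25710.05
Index = 27688.32 / 25710.05 × 100 = 107.6945

107.69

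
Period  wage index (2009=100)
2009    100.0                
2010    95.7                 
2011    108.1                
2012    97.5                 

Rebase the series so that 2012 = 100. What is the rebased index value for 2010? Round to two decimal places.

Rebased(2010) = 95.7 / 97.5 × 100 = 98.1538

98.15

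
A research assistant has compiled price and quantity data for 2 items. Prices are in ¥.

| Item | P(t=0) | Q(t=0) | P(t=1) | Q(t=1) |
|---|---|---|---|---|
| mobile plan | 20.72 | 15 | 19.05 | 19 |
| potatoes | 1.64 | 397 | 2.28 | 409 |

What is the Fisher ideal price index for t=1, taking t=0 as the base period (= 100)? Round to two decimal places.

Laspeyres component (base-period weights):
ΣP(t=1)Q(t=0) = 19.05×15 + 2.28×397 = 285.75 + 905.16 = 1190.91
ΣP(t=0)Q(t=0) = 20.72×15 + 1.64×397 = 310.8 + 651.08 = 961.88
L = 1190.91 / 961.88 × 100 = 123.8107
Paasche component (current-period weights):
ΣP(t=1)Q(t=1) = 19.05×19 + 2.28×409 = 361.95 + 932.52 = 1294.47
ΣP(t=0)Q(t=1) = 20.72×19 + 1.64×409 = 393.68 + 670.76 = 1064.44
P = 1294.47 / 1064.44 × 100 = 121.6104
Fisher = √(L × P) = √(123.8107 × 121.6104) = 122.7056

122.71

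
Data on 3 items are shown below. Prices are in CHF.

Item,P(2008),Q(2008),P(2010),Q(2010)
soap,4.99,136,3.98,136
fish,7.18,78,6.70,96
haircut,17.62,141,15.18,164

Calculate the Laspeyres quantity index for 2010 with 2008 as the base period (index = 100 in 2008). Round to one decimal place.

114.4

Laspeyres quantity index uses base-period prices as weights.
ΣP(2008)·Q(2010) = 4.99×136 + 7.18×96 + 17.62×164 = 678.64 + 689.28 + 2889.68 = 4257.6
ΣP(2008)·Q(2008) = 4.99×136 + 7.18×78 + 17.62×141 = 678.64 + 560.04 + 2484.42 = 3723.1
Index = 4257.6 / 3723.1 × 100 = 114.3563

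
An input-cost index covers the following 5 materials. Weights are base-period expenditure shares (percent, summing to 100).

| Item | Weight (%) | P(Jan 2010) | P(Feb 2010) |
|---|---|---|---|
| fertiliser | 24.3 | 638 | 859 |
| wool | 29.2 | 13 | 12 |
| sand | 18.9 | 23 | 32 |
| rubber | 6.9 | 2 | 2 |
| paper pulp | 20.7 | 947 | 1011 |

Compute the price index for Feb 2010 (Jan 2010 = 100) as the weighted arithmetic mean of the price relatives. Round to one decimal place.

115.0

fertiliser: 24.3 × (859/638) = 24.3 × 1.346395 = 32.7174
wool: 29.2 × (12/13) = 29.2 × 0.923077 = 26.9538
sand: 18.9 × (32/23) = 18.9 × 1.391304 = 26.2957
rubber: 6.9 × (2/2) = 6.9 × 1.000000 = 6.9000
paper pulp: 20.7 × (1011/947) = 20.7 × 1.067582 = 22.0989
Index = Σ wᵢ·(p₁ᵢ/p₀ᵢ) = 32.7174 + 26.9538 + 26.2957 + 6.9000 + 22.0989 = 114.9658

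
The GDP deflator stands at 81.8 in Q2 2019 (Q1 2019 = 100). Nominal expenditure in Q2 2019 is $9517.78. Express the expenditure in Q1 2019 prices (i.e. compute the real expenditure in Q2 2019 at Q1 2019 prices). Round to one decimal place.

11635.4

Real = Nominal ÷ (Index/100) = 9517.78 ÷ (81.8/100)
     = 9517.78 ÷ 0.818 = 11635.4279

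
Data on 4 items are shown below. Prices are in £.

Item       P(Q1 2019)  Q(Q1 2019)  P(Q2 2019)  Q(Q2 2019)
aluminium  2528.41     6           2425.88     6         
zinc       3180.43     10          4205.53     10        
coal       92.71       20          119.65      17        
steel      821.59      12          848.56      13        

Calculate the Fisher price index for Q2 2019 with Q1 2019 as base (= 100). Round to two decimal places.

Laspeyres component (base-period weights):
ΣP(Q2 2019)Q(Q1 2019) = 2425.88×6 + 4205.53×10 + 119.65×20 + 848.56×12 = 14555.28 + 42055.3 + 2393 + 10182.72 = 69186.3
ΣP(Q1 2019)Q(Q1 2019) = 2528.41×6 + 3180.43×10 + 92.71×20 + 821.59×12 = 15170.46 + 31804.3 + 1854.2 + 9859.08 = 58688.04
L = 69186.3 / 58688.04 × 100 = 117.8882
Paasche component (current-period weights):
ΣP(Q2 2019)Q(Q2 2019) = 2425.88×6 + 4205.53×10 + 119.65×17 + 848.56×13 = 14555.28 + 42055.3 + 2034.05 + 11031.28 = 69675.91
ΣP(Q1 2019)Q(Q2 2019) = 2528.41×6 + 3180.43×10 + 92.71×17 + 821.59×13 = 15170.46 + 31804.3 + 1576.07 + 10680.67 = 59231.5
P = 69675.91 / 59231.5 × 100 = 117.6332
Fisher = √(L × P) = √(117.8882 × 117.6332) = 117.7607

117.76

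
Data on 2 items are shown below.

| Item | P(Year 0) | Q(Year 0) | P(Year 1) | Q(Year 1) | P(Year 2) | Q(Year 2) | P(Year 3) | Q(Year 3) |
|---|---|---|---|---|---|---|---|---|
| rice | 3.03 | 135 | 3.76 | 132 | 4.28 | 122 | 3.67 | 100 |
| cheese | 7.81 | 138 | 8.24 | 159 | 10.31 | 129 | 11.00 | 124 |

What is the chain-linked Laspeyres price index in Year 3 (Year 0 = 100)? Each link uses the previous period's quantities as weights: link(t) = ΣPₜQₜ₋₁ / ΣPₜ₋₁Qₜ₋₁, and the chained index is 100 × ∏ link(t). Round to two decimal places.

Link Year 0→Year 1:
ΣP(Year 1)Q(Year 0) = 3.76×135 + 8.24×138 = 507.6 + 1137.12 = 1644.72
ΣP(Year 0)Q(Year 0) = 3.03×135 + 7.81×138 = 409.05 + 1077.78 = 1486.83
link = 1644.72/1486.83 = 1.106192
Link Year 1→Year 2:
ΣP(Year 2)Q(Year 1) = 4.28×132 + 10.31×159 = 564.96 + 1639.29 = 2204.25
ΣP(Year 1)Q(Year 1) = 3.76×132 + 8.24×159 = 496.32 + 1310.16 = 1806.48
link = 2204.25/1806.48 = 1.220191
Link Year 2→Year 3:
ΣP(Year 3)Q(Year 2) = 3.67×122 + 11.00×129 = 447.74 + 1419 = 1866.74
ΣP(Year 2)Q(Year 2) = 4.28×122 + 10.31×129 = 522.16 + 1329.99 = 1852.15
link = 1866.74/1852.15 = 1.007877
Chained index = 100 × 1.106192 × 1.220191 × 1.007877 = 136.0398

136.04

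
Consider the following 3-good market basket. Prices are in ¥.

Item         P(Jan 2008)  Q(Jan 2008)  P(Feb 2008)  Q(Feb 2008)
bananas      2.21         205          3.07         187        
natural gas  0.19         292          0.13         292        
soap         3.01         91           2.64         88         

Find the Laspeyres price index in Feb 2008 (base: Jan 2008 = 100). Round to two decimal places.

Laspeyres price index uses base-period quantities as weights.
ΣP(Feb 2008)·Q(Jan 2008) = 3.07×205 + 0.13×292 + 2.64×91 = 629.35 + 37.96 + 240.24 = 907.55
ΣP(Jan 2008)·Q(Jan 2008) = 2.21×205 + 0.19×292 + 3.01×91 = 453.05 + 55.48 + 273.91 = 782.44
Index = 907.55 / 782.44 × 100 = 115.9897

115.99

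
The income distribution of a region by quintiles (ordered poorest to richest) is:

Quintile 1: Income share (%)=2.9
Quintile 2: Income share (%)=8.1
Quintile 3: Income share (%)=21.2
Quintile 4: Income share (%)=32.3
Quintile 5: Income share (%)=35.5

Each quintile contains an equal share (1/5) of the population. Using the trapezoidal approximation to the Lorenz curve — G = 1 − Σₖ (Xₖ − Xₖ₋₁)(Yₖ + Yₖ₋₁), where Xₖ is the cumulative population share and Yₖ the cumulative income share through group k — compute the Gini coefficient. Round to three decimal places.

0.358

Cumulative income shares Yₖ: 0.0290, 0.1100, 0.3220, 0.6450, 1.0000
Σ (Xₖ−Xₖ₋₁)(Yₖ+Yₖ₋₁) = (1/5)(0.0290+0.0000) + (1/5)(0.1100+0.0290) + (1/5)(0.3220+0.1100) + (1/5)(0.6450+0.3220) + (1/5)(1.0000+0.6450)
  = 0.0058 + 0.0278 + 0.0864 + 0.1934 + 0.3290 = 0.6424
G = 1 − 0.6424 = 0.3576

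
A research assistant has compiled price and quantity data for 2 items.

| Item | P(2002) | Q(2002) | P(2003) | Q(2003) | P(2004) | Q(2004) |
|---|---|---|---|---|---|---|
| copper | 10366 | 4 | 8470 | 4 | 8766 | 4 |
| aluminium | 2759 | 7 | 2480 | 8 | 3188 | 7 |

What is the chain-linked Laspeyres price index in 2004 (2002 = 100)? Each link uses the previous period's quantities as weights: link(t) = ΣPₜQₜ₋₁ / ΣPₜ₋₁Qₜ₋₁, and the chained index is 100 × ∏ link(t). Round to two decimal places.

95.06

Link 2002→2003:
ΣP(2003)Q(2002) = 8470×4 + 2480×7 = 33880 + 17360 = 51240
ΣP(2002)Q(2002) = 10366×4 + 2759×7 = 41464 + 19313 = 60777
link = 51240/60777 = 0.843082
Link 2003→2004:
ΣP(2004)Q(2003) = 8766×4 + 3188×8 = 35064 + 25504 = 60568
ΣP(2003)Q(2003) = 8470×4 + 2480×8 = 33880 + 19840 = 53720
link = 60568/53720 = 1.127476
Chained index = 100 × 0.843082 × 1.127476 = 95.0555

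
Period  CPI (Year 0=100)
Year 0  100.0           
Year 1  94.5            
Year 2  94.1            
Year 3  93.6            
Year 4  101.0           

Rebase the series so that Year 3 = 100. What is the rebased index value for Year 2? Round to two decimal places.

100.53

Rebased(Year 2) = 94.1 / 93.6 × 100 = 100.5342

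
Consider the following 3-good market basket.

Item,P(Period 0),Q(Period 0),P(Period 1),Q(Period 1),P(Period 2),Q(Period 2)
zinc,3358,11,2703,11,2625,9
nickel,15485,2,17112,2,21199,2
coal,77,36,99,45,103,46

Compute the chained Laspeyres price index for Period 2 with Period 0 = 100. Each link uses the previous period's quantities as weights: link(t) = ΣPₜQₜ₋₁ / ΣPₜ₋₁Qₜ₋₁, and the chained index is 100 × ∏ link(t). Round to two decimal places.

Link Period 0→Period 1:
ΣP(Period 1)Q(Period 0) = 2703×11 + 17112×2 + 99×36 = 29733 + 34224 + 3564 = 67521
ΣP(Period 0)Q(Period 0) = 3358×11 + 15485×2 + 77×36 = 36938 + 30970 + 2772 = 70680
link = 67521/70680 = 0.955306
Link Period 1→Period 2:
ΣP(Period 2)Q(Period 1) = 2625×11 + 21199×2 + 103×45 = 28875 + 42398 + 4635 = 75908
ΣP(Period 1)Q(Period 1) = 2703×11 + 17112×2 + 99×45 = 29733 + 34224 + 4455 = 68412
link = 75908/68412 = 1.109571
Chained index = 100 × 0.955306 × 1.109571 = 105.9980

106.00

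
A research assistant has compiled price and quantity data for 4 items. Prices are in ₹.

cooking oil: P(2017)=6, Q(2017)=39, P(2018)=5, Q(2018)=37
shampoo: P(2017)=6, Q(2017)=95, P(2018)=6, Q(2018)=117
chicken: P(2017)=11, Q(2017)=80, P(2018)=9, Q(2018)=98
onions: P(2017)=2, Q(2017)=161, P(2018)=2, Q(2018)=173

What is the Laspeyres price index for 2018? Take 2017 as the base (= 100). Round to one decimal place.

Laspeyres price index uses base-period quantities as weights.
ΣP(2018)·Q(2017) = 5×39 + 6×95 + 9×80 + 2×161 = 195 + 570 + 720 + 322 = 1807
ΣP(2017)·Q(2017) = 6×39 + 6×95 + 11×80 + 2×161 = 234 + 570 + 880 + 322 = 2006
Index = 1807 / 2006 × 100 = 90.0798

90.1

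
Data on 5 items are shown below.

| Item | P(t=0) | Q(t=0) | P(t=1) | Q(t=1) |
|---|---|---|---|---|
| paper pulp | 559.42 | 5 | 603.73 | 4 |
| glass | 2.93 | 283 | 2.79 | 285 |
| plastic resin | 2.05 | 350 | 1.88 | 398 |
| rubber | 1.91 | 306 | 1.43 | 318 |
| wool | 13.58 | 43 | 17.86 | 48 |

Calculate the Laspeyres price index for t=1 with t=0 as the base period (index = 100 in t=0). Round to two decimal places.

Laspeyres price index uses base-period quantities as weights.
ΣP(t=1)·Q(t=0) = 603.73×5 + 2.79×283 + 1.88×350 + 1.43×306 + 17.86×43 = 3018.65 + 789.57 + 658 + 437.58 + 767.98 = 5671.78
ΣP(t=0)·Q(t=0) = 559.42×5 + 2.93×283 + 2.05×350 + 1.91×306 + 13.58×43 = 2797.1 + 829.19 + 717.5 + 584.46 + 583.94 = 5512.19
Index = 5671.78 / 5512.19 × 100 = 102.8952

102.90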